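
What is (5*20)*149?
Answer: 14900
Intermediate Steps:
(5*20)*149 = 100*149 = 14900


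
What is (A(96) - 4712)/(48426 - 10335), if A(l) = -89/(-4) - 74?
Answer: -19055/152364 ≈ -0.12506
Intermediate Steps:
A(l) = -207/4 (A(l) = -89*(-¼) - 74 = 89/4 - 74 = -207/4)
(A(96) - 4712)/(48426 - 10335) = (-207/4 - 4712)/(48426 - 10335) = -19055/4/38091 = -19055/4*1/38091 = -19055/152364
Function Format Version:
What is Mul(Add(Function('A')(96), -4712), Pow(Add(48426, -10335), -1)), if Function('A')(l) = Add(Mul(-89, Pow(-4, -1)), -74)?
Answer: Rational(-19055, 152364) ≈ -0.12506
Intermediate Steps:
Function('A')(l) = Rational(-207, 4) (Function('A')(l) = Add(Mul(-89, Rational(-1, 4)), -74) = Add(Rational(89, 4), -74) = Rational(-207, 4))
Mul(Add(Function('A')(96), -4712), Pow(Add(48426, -10335), -1)) = Mul(Add(Rational(-207, 4), -4712), Pow(Add(48426, -10335), -1)) = Mul(Rational(-19055, 4), Pow(38091, -1)) = Mul(Rational(-19055, 4), Rational(1, 38091)) = Rational(-19055, 152364)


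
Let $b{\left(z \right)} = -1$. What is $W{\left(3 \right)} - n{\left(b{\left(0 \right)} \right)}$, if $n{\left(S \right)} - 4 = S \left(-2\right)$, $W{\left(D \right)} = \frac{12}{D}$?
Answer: $-2$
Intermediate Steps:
$n{\left(S \right)} = 4 - 2 S$ ($n{\left(S \right)} = 4 + S \left(-2\right) = 4 - 2 S$)
$W{\left(3 \right)} - n{\left(b{\left(0 \right)} \right)} = \frac{12}{3} - \left(4 - -2\right) = 12 \cdot \frac{1}{3} - \left(4 + 2\right) = 4 - 6 = -2$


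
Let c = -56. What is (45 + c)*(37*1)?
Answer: -407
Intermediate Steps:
(45 + c)*(37*1) = (45 - 56)*(37*1) = -11*37 = -407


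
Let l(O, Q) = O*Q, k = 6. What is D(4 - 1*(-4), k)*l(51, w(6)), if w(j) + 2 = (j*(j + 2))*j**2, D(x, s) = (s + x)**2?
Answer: 17253096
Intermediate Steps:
w(j) = -2 + j**3*(2 + j) (w(j) = -2 + (j*(j + 2))*j**2 = -2 + (j*(2 + j))*j**2 = -2 + j**3*(2 + j))
D(4 - 1*(-4), k)*l(51, w(6)) = (6 + (4 - 1*(-4)))**2*(51*(-2 + 6**4 + 2*6**3)) = (6 + (4 + 4))**2*(51*(-2 + 1296 + 2*216)) = (6 + 8)**2*(51*(-2 + 1296 + 432)) = 14**2*(51*1726) = 196*88026 = 17253096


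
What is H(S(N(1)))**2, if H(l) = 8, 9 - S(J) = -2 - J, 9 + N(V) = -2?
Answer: 64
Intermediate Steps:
N(V) = -11 (N(V) = -9 - 2 = -11)
S(J) = 11 + J (S(J) = 9 - (-2 - J) = 9 + (2 + J) = 11 + J)
H(S(N(1)))**2 = 8**2 = 64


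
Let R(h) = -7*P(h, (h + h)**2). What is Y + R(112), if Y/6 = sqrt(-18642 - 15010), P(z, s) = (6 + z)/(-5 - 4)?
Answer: 826/9 + 12*I*sqrt(8413) ≈ 91.778 + 1100.7*I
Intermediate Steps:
P(z, s) = -2/3 - z/9 (P(z, s) = (6 + z)/(-9) = (6 + z)*(-1/9) = -2/3 - z/9)
R(h) = 14/3 + 7*h/9 (R(h) = -7*(-2/3 - h/9) = 14/3 + 7*h/9)
Y = 12*I*sqrt(8413) (Y = 6*sqrt(-18642 - 15010) = 6*sqrt(-33652) = 6*(2*I*sqrt(8413)) = 12*I*sqrt(8413) ≈ 1100.7*I)
Y + R(112) = 12*I*sqrt(8413) + (14/3 + (7/9)*112) = 12*I*sqrt(8413) + (14/3 + 784/9) = 12*I*sqrt(8413) + 826/9 = 826/9 + 12*I*sqrt(8413)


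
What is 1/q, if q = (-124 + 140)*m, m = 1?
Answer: 1/16 ≈ 0.062500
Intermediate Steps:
q = 16 (q = (-124 + 140)*1 = 16*1 = 16)
1/q = 1/16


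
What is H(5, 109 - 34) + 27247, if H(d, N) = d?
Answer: 27252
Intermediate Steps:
H(5, 109 - 34) + 27247 = 5 + 27247 = 27252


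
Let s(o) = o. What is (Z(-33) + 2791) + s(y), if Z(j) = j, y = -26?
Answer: 2732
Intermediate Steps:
(Z(-33) + 2791) + s(y) = (-33 + 2791) - 26 = 2758 - 26 = 2732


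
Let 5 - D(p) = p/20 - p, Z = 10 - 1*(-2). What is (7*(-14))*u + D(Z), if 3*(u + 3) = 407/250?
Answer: 96457/375 ≈ 257.22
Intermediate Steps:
u = -1843/750 (u = -3 + (407/250)/3 = -3 + (407*(1/250))/3 = -3 + (1/3)*(407/250) = -3 + 407/750 = -1843/750 ≈ -2.4573)
Z = 12 (Z = 10 + 2 = 12)
D(p) = 5 + 19*p/20 (D(p) = 5 - (p/20 - p) = 5 - (-19)*p/20 = 5 + 19*p/20)
(7*(-14))*u + D(Z) = (7*(-14))*(-1843/750) + (5 + (19/20)*12) = -98*(-1843/750) + (5 + 57/5) = 90307/375 + 82/5 = 96457/375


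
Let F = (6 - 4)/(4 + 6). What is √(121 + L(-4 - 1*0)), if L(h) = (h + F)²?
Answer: √3386/5 ≈ 11.638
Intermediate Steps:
F = ⅕ (F = 2/10 = 2*(⅒) = ⅕ ≈ 0.20000)
L(h) = (⅕ + h)² (L(h) = (h + ⅕)² = (⅕ + h)²)
√(121 + L(-4 - 1*0)) = √(121 + (1 + 5*(-4 - 1*0))²/25) = √(121 + (1 + 5*(-4 + 0))²/25) = √(121 + (1 + 5*(-4))²/25) = √(121 + (1 - 20)²/25) = √(121 + (1/25)*(-19)²) = √(121 + (1/25)*361) = √(121 + 361/25) = √(3386/25) = √3386/5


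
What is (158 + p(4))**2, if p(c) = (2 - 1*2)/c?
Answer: 24964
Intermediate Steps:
p(c) = 0 (p(c) = (2 - 2)/c = 0/c = 0)
(158 + p(4))**2 = (158 + 0)**2 = 158**2 = 24964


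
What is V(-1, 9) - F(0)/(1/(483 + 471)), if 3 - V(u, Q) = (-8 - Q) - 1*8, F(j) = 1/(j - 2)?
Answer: 505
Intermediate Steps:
F(j) = 1/(-2 + j)
V(u, Q) = 19 + Q (V(u, Q) = 3 - ((-8 - Q) - 1*8) = 3 - ((-8 - Q) - 8) = 3 - (-16 - Q) = 3 + (16 + Q) = 19 + Q)
V(-1, 9) - F(0)/(1/(483 + 471)) = (19 + 9) - 1/((-2 + 0)*(1/(483 + 471))) = 28 - 1/((-2)*(1/954)) = 28 - (-1)/(2*1/954) = 28 - (-1)*954/2 = 28 - 1*(-477) = 28 + 477 = 505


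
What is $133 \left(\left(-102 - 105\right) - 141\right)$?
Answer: $-46284$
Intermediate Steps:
$133 \left(\left(-102 - 105\right) - 141\right) = 133 \left(-207 - 141\right) = 133 \left(-348\right) = -46284$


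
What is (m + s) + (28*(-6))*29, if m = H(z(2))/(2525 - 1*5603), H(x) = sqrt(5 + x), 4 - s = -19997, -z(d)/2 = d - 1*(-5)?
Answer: 15129 - I/1026 ≈ 15129.0 - 0.00097466*I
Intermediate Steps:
z(d) = -10 - 2*d (z(d) = -2*(d - 1*(-5)) = -2*(d + 5) = -2*(5 + d) = -10 - 2*d)
s = 20001 (s = 4 - 1*(-19997) = 4 + 19997 = 20001)
m = -I/1026 (m = sqrt(5 + (-10 - 2*2))/(2525 - 1*5603) = sqrt(5 + (-10 - 4))/(2525 - 5603) = sqrt(5 - 14)/(-3078) = sqrt(-9)*(-1/3078) = (3*I)*(-1/3078) = -I/1026 ≈ -0.00097466*I)
(m + s) + (28*(-6))*29 = (-I/1026 + 20001) + (28*(-6))*29 = (20001 - I/1026) - 168*29 = (20001 - I/1026) - 4872 = 15129 - I/1026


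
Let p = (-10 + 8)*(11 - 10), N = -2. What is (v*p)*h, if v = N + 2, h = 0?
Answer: 0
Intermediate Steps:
p = -2 (p = -2*1 = -2)
v = 0 (v = -2 + 2 = 0)
(v*p)*h = (0*(-2))*0 = 0*0 = 0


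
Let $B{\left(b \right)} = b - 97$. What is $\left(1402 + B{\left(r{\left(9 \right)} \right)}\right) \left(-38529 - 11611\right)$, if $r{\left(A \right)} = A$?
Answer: $-65883960$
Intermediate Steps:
$B{\left(b \right)} = -97 + b$
$\left(1402 + B{\left(r{\left(9 \right)} \right)}\right) \left(-38529 - 11611\right) = \left(1402 + \left(-97 + 9\right)\right) \left(-38529 - 11611\right) = \left(1402 - 88\right) \left(-50140\right) = 1314 \left(-50140\right) = -65883960$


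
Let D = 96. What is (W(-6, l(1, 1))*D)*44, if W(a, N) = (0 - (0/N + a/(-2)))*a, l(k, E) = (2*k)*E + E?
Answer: 76032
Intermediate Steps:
l(k, E) = E + 2*E*k (l(k, E) = 2*E*k + E = E + 2*E*k)
W(a, N) = a²/2 (W(a, N) = (0 - (0 + a*(-½)))*a = (0 - (0 - a/2))*a = (0 - (-1)*a/2)*a = (0 + a/2)*a = (a/2)*a = a²/2)
(W(-6, l(1, 1))*D)*44 = (((½)*(-6)²)*96)*44 = (((½)*36)*96)*44 = (18*96)*44 = 1728*44 = 76032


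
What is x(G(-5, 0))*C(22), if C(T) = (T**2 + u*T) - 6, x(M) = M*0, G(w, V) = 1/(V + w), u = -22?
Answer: 0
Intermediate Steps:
x(M) = 0
C(T) = -6 + T**2 - 22*T (C(T) = (T**2 - 22*T) - 6 = -6 + T**2 - 22*T)
x(G(-5, 0))*C(22) = 0*(-6 + 22**2 - 22*22) = 0*(-6 + 484 - 484) = 0*(-6) = 0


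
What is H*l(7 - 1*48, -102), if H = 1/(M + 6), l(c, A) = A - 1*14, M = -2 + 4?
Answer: -29/2 ≈ -14.500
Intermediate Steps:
M = 2
l(c, A) = -14 + A (l(c, A) = A - 14 = -14 + A)
H = ⅛ (H = 1/(2 + 6) = 1/8 = ⅛ ≈ 0.12500)
H*l(7 - 1*48, -102) = (-14 - 102)/8 = (⅛)*(-116) = -29/2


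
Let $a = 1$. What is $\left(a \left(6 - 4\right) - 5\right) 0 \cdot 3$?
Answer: $0$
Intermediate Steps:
$\left(a \left(6 - 4\right) - 5\right) 0 \cdot 3 = \left(1 \left(6 - 4\right) - 5\right) 0 \cdot 3 = \left(1 \cdot 2 - 5\right) 0 \cdot 3 = \left(2 - 5\right) 0 \cdot 3 = \left(-3\right) 0 \cdot 3 = 0 \cdot 3 = 0$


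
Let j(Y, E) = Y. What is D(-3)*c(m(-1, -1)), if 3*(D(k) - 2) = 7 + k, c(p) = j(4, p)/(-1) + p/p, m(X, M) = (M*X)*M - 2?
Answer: -10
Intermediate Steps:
m(X, M) = -2 + X*M² (m(X, M) = X*M² - 2 = -2 + X*M²)
c(p) = -3 (c(p) = 4/(-1) + p/p = 4*(-1) + 1 = -4 + 1 = -3)
D(k) = 13/3 + k/3 (D(k) = 2 + (7 + k)/3 = 2 + (7/3 + k/3) = 13/3 + k/3)
D(-3)*c(m(-1, -1)) = (13/3 + (⅓)*(-3))*(-3) = (13/3 - 1)*(-3) = (10/3)*(-3) = -10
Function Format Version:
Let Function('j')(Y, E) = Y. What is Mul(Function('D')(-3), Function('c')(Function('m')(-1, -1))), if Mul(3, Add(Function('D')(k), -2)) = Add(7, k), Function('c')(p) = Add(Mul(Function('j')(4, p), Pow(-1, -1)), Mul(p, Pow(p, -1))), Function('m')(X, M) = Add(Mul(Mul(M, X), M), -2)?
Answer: -10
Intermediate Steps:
Function('m')(X, M) = Add(-2, Mul(X, Pow(M, 2))) (Function('m')(X, M) = Add(Mul(X, Pow(M, 2)), -2) = Add(-2, Mul(X, Pow(M, 2))))
Function('c')(p) = -3 (Function('c')(p) = Add(Mul(4, Pow(-1, -1)), Mul(p, Pow(p, -1))) = Add(Mul(4, -1), 1) = Add(-4, 1) = -3)
Function('D')(k) = Add(Rational(13, 3), Mul(Rational(1, 3), k)) (Function('D')(k) = Add(2, Mul(Rational(1, 3), Add(7, k))) = Add(2, Add(Rational(7, 3), Mul(Rational(1, 3), k))) = Add(Rational(13, 3), Mul(Rational(1, 3), k)))
Mul(Function('D')(-3), Function('c')(Function('m')(-1, -1))) = Mul(Add(Rational(13, 3), Mul(Rational(1, 3), -3)), -3) = Mul(Add(Rational(13, 3), -1), -3) = Mul(Rational(10, 3), -3) = -10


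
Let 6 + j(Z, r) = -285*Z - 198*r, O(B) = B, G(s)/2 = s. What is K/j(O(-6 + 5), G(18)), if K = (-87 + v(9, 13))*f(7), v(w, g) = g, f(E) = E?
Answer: 518/6849 ≈ 0.075631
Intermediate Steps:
G(s) = 2*s
j(Z, r) = -6 - 285*Z - 198*r (j(Z, r) = -6 + (-285*Z - 198*r) = -6 - 285*Z - 198*r)
K = -518 (K = (-87 + 13)*7 = -74*7 = -518)
K/j(O(-6 + 5), G(18)) = -518/(-6 - 285*(-6 + 5) - 396*18) = -518/(-6 - 285*(-1) - 198*36) = -518/(-6 + 285 - 7128) = -518/(-6849) = -518*(-1/6849) = 518/6849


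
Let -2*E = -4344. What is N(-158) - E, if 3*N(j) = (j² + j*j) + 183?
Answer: 43595/3 ≈ 14532.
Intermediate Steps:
E = 2172 (E = -½*(-4344) = 2172)
N(j) = 61 + 2*j²/3 (N(j) = ((j² + j*j) + 183)/3 = ((j² + j²) + 183)/3 = (2*j² + 183)/3 = (183 + 2*j²)/3 = 61 + 2*j²/3)
N(-158) - E = (61 + (⅔)*(-158)²) - 1*2172 = (61 + (⅔)*24964) - 2172 = (61 + 49928/3) - 2172 = 50111/3 - 2172 = 43595/3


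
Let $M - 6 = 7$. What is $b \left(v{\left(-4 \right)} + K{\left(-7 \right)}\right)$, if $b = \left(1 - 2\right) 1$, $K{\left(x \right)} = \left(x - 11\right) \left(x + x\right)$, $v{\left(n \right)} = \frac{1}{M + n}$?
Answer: $- \frac{2269}{9} \approx -252.11$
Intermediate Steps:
$M = 13$ ($M = 6 + 7 = 13$)
$v{\left(n \right)} = \frac{1}{13 + n}$
$K{\left(x \right)} = 2 x \left(-11 + x\right)$ ($K{\left(x \right)} = \left(-11 + x\right) 2 x = 2 x \left(-11 + x\right)$)
$b = -1$ ($b = \left(-1\right) 1 = -1$)
$b \left(v{\left(-4 \right)} + K{\left(-7 \right)}\right) = - (\frac{1}{13 - 4} + 2 \left(-7\right) \left(-11 - 7\right)) = - (\frac{1}{9} + 2 \left(-7\right) \left(-18\right)) = - (\frac{1}{9} + 252) = \left(-1\right) \frac{2269}{9} = - \frac{2269}{9}$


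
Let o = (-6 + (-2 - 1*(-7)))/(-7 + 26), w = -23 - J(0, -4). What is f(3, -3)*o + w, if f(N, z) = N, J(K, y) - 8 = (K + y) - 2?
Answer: -478/19 ≈ -25.158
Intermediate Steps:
J(K, y) = 6 + K + y (J(K, y) = 8 + ((K + y) - 2) = 8 + (-2 + K + y) = 6 + K + y)
w = -25 (w = -23 - (6 + 0 - 4) = -23 - 1*2 = -23 - 2 = -25)
o = -1/19 (o = (-6 + (-2 + 7))/19 = (-6 + 5)*(1/19) = -1*1/19 = -1/19 ≈ -0.052632)
f(3, -3)*o + w = 3*(-1/19) - 25 = -3/19 - 25 = -478/19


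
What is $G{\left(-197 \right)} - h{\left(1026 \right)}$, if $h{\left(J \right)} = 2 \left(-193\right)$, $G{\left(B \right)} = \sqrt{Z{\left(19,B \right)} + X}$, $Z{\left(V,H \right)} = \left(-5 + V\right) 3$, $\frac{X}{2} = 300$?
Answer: $386 + \sqrt{642} \approx 411.34$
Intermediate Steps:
$X = 600$ ($X = 2 \cdot 300 = 600$)
$Z{\left(V,H \right)} = -15 + 3 V$
$G{\left(B \right)} = \sqrt{642}$ ($G{\left(B \right)} = \sqrt{\left(-15 + 3 \cdot 19\right) + 600} = \sqrt{\left(-15 + 57\right) + 600} = \sqrt{42 + 600} = \sqrt{642}$)
$h{\left(J \right)} = -386$
$G{\left(-197 \right)} - h{\left(1026 \right)} = \sqrt{642} - -386 = \sqrt{642} + 386 = 386 + \sqrt{642}$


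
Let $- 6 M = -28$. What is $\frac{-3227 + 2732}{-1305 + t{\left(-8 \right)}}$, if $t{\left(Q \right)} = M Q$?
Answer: $\frac{1485}{4027} \approx 0.36876$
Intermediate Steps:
$M = \frac{14}{3}$ ($M = \left(- \frac{1}{6}\right) \left(-28\right) = \frac{14}{3} \approx 4.6667$)
$t{\left(Q \right)} = \frac{14 Q}{3}$
$\frac{-3227 + 2732}{-1305 + t{\left(-8 \right)}} = \frac{-3227 + 2732}{-1305 + \frac{14}{3} \left(-8\right)} = - \frac{495}{-1305 - \frac{112}{3}} = - \frac{495}{- \frac{4027}{3}} = \left(-495\right) \left(- \frac{3}{4027}\right) = \frac{1485}{4027}$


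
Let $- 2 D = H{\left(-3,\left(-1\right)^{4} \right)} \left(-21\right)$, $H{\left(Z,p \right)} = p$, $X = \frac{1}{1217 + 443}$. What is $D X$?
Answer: $\frac{21}{3320} \approx 0.0063253$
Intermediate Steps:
$X = \frac{1}{1660} \approx 0.00060241$
$D = \frac{21}{2}$ ($D = - \frac{\left(-1\right)^{4} \left(-21\right)}{2} = - \frac{1 \left(-21\right)}{2} = \left(- \frac{1}{2}\right) \left(-21\right) = \frac{21}{2} \approx 10.5$)
$D X = \frac{21}{2} \cdot \frac{1}{1660} = \frac{21}{3320}$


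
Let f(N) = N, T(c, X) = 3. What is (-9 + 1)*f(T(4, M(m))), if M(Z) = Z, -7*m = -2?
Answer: -24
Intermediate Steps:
m = 2/7 (m = -1/7*(-2) = 2/7 ≈ 0.28571)
(-9 + 1)*f(T(4, M(m))) = (-9 + 1)*3 = -8*3 = -24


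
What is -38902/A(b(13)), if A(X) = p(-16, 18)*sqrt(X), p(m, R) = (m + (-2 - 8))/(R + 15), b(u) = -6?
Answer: -213961*I*sqrt(6)/26 ≈ -20158.0*I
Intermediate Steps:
p(m, R) = (-10 + m)/(15 + R) (p(m, R) = (m - 10)/(15 + R) = (-10 + m)/(15 + R))
A(X) = -26*sqrt(X)/33 (A(X) = ((-10 - 16)/(15 + 18))*sqrt(X) = (-26/33)*sqrt(X) = ((1/33)*(-26))*sqrt(X) = -26*sqrt(X)/33)
-38902/A(b(13)) = -38902*11*I*sqrt(6)/52 = -213961*I*sqrt(6)/26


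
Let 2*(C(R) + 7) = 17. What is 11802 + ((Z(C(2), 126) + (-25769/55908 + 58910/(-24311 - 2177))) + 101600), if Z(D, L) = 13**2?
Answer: 244451028289/2152458 ≈ 1.1357e+5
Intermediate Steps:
C(R) = 3/2 (C(R) = -7 + (1/2)*17 = -7 + 17/2 = 3/2)
Z(D, L) = 169
11802 + ((Z(C(2), 126) + (-25769/55908 + 58910/(-24311 - 2177))) + 101600) = 11802 + ((169 + (-25769/55908 + 58910/(-24311 - 2177))) + 101600) = 11802 + ((169 + (-25769*1/55908 + 58910/(-26488))) + 101600) = 11802 + ((169 + (-25769/55908 + 58910*(-1/26488))) + 101600) = 11802 + ((169 + (-25769/55908 - 685/308)) + 101600) = 11802 + ((169 - 5779229/2152458) + 101600) = 11802 + (357986173/2152458 + 101600) = 11802 + 219047718973/2152458 = 244451028289/2152458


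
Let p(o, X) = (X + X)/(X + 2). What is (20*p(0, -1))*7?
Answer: -280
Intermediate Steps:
p(o, X) = 2*X/(2 + X) (p(o, X) = (2*X)/(2 + X) = 2*X/(2 + X))
(20*p(0, -1))*7 = (20*(2*(-1)/(2 - 1)))*7 = (20*(2*(-1)/1))*7 = (20*(2*(-1)*1))*7 = (20*(-2))*7 = -40*7 = -280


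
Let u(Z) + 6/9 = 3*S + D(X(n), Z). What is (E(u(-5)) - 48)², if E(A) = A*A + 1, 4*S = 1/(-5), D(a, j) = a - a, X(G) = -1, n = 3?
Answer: 27821906401/12960000 ≈ 2146.8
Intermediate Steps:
D(a, j) = 0
S = -1/20 (S = (1/(-5))/4 = (1*(-⅕))/4 = (¼)*(-⅕) = -1/20 ≈ -0.050000)
u(Z) = -49/60 (u(Z) = -⅔ + (3*(-1/20) + 0) = -⅔ + (-3/20 + 0) = -⅔ - 3/20 = -49/60)
E(A) = 1 + A² (E(A) = A² + 1 = 1 + A²)
(E(u(-5)) - 48)² = ((1 + (-49/60)²) - 48)² = ((1 + 2401/3600) - 48)² = (6001/3600 - 48)² = (-166799/3600)² = 27821906401/12960000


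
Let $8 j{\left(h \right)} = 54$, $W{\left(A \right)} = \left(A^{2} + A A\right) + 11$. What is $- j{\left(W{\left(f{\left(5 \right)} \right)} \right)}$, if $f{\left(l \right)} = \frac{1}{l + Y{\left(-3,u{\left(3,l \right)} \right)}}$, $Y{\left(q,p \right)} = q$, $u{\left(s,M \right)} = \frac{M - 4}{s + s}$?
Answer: $- \frac{27}{4} \approx -6.75$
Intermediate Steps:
$u{\left(s,M \right)} = \frac{-4 + M}{2 s}$
$f{\left(l \right)} = \frac{1}{-3 + l}$ ($f{\left(l \right)} = \frac{1}{l - 3} = \frac{1}{-3 + l}$)
$W{\left(A \right)} = 11 + 2 A^{2}$ ($W{\left(A \right)} = \left(A^{2} + A^{2}\right) + 11 = 2 A^{2} + 11 = 11 + 2 A^{2}$)
$j{\left(h \right)} = \frac{27}{4}$ ($j{\left(h \right)} = \frac{1}{8} \cdot 54 = \frac{27}{4}$)
$- j{\left(W{\left(f{\left(5 \right)} \right)} \right)} = \left(-1\right) \frac{27}{4} = - \frac{27}{4}$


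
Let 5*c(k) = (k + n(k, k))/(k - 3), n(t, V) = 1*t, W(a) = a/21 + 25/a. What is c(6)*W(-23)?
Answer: -4216/2415 ≈ -1.7458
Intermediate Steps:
W(a) = 25/a + a/21 (W(a) = a*(1/21) + 25/a = a/21 + 25/a = 25/a + a/21)
n(t, V) = t
c(k) = 2*k/(5*(-3 + k)) (c(k) = ((k + k)/(k - 3))/5 = ((2*k)/(-3 + k))/5 = (2*k/(-3 + k))/5 = 2*k/(5*(-3 + k)))
c(6)*W(-23) = ((⅖)*6/(-3 + 6))*(25/(-23) + (1/21)*(-23)) = ((⅖)*6/3)*(25*(-1/23) - 23/21) = ((⅖)*6*(⅓))*(-25/23 - 23/21) = (⅘)*(-1054/483) = -4216/2415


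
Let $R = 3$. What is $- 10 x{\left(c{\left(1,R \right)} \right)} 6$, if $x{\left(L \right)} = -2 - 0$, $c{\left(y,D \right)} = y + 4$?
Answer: $120$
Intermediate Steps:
$c{\left(y,D \right)} = 4 + y$
$x{\left(L \right)} = -2$ ($x{\left(L \right)} = -2 + 0 = -2$)
$- 10 x{\left(c{\left(1,R \right)} \right)} 6 = \left(-10\right) \left(-2\right) 6 = 20 \cdot 6 = 120$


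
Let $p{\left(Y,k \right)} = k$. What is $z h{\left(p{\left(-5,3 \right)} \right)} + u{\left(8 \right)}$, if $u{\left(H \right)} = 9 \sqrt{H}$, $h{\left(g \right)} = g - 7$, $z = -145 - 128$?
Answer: $1092 + 18 \sqrt{2} \approx 1117.5$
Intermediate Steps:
$z = -273$ ($z = -145 - 128 = -273$)
$h{\left(g \right)} = -7 + g$
$z h{\left(p{\left(-5,3 \right)} \right)} + u{\left(8 \right)} = - 273 \left(-7 + 3\right) + 9 \sqrt{8} = \left(-273\right) \left(-4\right) + 9 \cdot 2 \sqrt{2} = 1092 + 18 \sqrt{2}$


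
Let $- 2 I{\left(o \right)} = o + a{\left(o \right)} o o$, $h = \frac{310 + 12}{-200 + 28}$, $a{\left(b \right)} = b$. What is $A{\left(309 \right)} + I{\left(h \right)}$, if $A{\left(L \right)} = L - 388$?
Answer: $- \frac{95132811}{1272112} \approx -74.783$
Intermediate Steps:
$h = - \frac{161}{86}$ ($h = \frac{322}{-172} = 322 \left(- \frac{1}{172}\right) = - \frac{161}{86} \approx -1.8721$)
$A{\left(L \right)} = -388 + L$ ($A{\left(L \right)} = L - 388 = -388 + L$)
$I{\left(o \right)} = - \frac{o}{2} - \frac{o^{3}}{2}$ ($I{\left(o \right)} = - \frac{o + o o o}{2} = - \frac{o + o^{2} o}{2} = - \frac{o + o^{3}}{2} = - \frac{o}{2} - \frac{o^{3}}{2}$)
$A{\left(309 \right)} + I{\left(h \right)} = \left(-388 + 309\right) - - \frac{161 \left(1 + \left(- \frac{161}{86}\right)^{2}\right)}{172} = -79 - - \frac{161 \left(1 + \frac{25921}{7396}\right)}{172} = -79 - \left(- \frac{161}{172}\right) \frac{33317}{7396} = -79 + \frac{5364037}{1272112} = - \frac{95132811}{1272112}$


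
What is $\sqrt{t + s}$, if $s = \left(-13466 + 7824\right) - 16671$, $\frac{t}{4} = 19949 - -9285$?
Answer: $\sqrt{94623} \approx 307.61$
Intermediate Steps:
$t = 116936$ ($t = 4 \left(19949 - -9285\right) = 4 \left(19949 + 9285\right) = 4 \cdot 29234 = 116936$)
$s = -22313$ ($s = -5642 - 16671 = -22313$)
$\sqrt{t + s} = \sqrt{116936 - 22313} = \sqrt{94623}$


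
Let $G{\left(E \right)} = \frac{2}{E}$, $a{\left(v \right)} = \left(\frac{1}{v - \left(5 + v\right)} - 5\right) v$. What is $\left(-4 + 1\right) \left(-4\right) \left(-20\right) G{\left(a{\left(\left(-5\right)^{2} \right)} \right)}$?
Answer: $\frac{48}{13} \approx 3.6923$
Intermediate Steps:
$a{\left(v \right)} = - \frac{26 v}{5}$ ($a{\left(v \right)} = \left(\frac{1}{-5} - 5\right) v = \left(- \frac{1}{5} - 5\right) v = - \frac{26 v}{5}$)
$\left(-4 + 1\right) \left(-4\right) \left(-20\right) G{\left(a{\left(\left(-5\right)^{2} \right)} \right)} = \left(-4 + 1\right) \left(-4\right) \left(-20\right) \frac{2}{\left(- \frac{26}{5}\right) \left(-5\right)^{2}} = \left(-3\right) \left(-4\right) \left(-20\right) \frac{2}{\left(- \frac{26}{5}\right) 25} = 12 \left(-20\right) \frac{2}{-130} = - 240 \cdot 2 \left(- \frac{1}{130}\right) = \left(-240\right) \left(- \frac{1}{65}\right) = \frac{48}{13}$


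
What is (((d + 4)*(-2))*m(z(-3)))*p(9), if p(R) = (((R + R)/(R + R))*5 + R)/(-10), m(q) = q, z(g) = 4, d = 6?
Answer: 112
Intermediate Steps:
p(R) = -½ - R/10 (p(R) = (((2*R)/((2*R)))*5 + R)*(-⅒) = (((2*R)*(1/(2*R)))*5 + R)*(-⅒) = (1*5 + R)*(-⅒) = (5 + R)*(-⅒) = -½ - R/10)
(((d + 4)*(-2))*m(z(-3)))*p(9) = (((6 + 4)*(-2))*4)*(-½ - ⅒*9) = ((10*(-2))*4)*(-½ - 9/10) = -20*4*(-7/5) = -80*(-7/5) = 112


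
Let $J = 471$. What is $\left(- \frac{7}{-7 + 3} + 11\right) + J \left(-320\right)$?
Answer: $- \frac{602829}{4} \approx -1.5071 \cdot 10^{5}$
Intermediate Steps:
$\left(- \frac{7}{-7 + 3} + 11\right) + J \left(-320\right) = \left(- \frac{7}{-7 + 3} + 11\right) + 471 \left(-320\right) = \left(- \frac{7}{-4} + 11\right) - 150720 = \left(\left(-7\right) \left(- \frac{1}{4}\right) + 11\right) - 150720 = \left(\frac{7}{4} + 11\right) - 150720 = \frac{51}{4} - 150720 = - \frac{602829}{4}$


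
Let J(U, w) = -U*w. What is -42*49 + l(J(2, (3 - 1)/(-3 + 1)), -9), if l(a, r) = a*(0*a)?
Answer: -2058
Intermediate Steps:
J(U, w) = -U*w
l(a, r) = 0 (l(a, r) = a*0 = 0)
-42*49 + l(J(2, (3 - 1)/(-3 + 1)), -9) = -42*49 + 0 = -2058 + 0 = -2058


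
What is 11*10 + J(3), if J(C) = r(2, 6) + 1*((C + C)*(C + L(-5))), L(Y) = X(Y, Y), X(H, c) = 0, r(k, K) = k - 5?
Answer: 125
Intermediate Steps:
r(k, K) = -5 + k
L(Y) = 0
J(C) = -3 + 2*C² (J(C) = (-5 + 2) + 1*((C + C)*(C + 0)) = -3 + 1*((2*C)*C) = -3 + 1*(2*C²) = -3 + 2*C²)
11*10 + J(3) = 11*10 + (-3 + 2*3²) = 110 + (-3 + 2*9) = 110 + (-3 + 18) = 110 + 15 = 125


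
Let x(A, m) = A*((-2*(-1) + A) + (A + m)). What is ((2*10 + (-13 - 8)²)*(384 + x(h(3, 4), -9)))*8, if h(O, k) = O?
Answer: 1405128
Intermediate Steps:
x(A, m) = A*(2 + m + 2*A) (x(A, m) = A*((2 + A) + (A + m)) = A*(2 + m + 2*A))
((2*10 + (-13 - 8)²)*(384 + x(h(3, 4), -9)))*8 = ((2*10 + (-13 - 8)²)*(384 + 3*(2 - 9 + 2*3)))*8 = ((20 + (-21)²)*(384 + 3*(2 - 9 + 6)))*8 = ((20 + 441)*(384 + 3*(-1)))*8 = (461*(384 - 3))*8 = (461*381)*8 = 175641*8 = 1405128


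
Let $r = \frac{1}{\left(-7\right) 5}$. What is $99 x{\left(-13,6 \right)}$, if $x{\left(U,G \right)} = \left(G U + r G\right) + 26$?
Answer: $- \frac{180774}{35} \approx -5165.0$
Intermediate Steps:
$r = - \frac{1}{35}$ ($r = \frac{1}{-35} = - \frac{1}{35} \approx -0.028571$)
$x{\left(U,G \right)} = 26 - \frac{G}{35} + G U$ ($x{\left(U,G \right)} = \left(G U - \frac{G}{35}\right) + 26 = \left(- \frac{G}{35} + G U\right) + 26 = 26 - \frac{G}{35} + G U$)
$99 x{\left(-13,6 \right)} = 99 \left(26 - \frac{6}{35} + 6 \left(-13\right)\right) = 99 \left(26 - \frac{6}{35} - 78\right) = 99 \left(- \frac{1826}{35}\right) = - \frac{180774}{35}$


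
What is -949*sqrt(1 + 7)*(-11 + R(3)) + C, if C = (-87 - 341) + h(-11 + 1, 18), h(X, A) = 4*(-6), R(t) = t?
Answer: -452 + 15184*sqrt(2) ≈ 21021.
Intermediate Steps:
h(X, A) = -24
C = -452 (C = (-87 - 341) - 24 = -428 - 24 = -452)
-949*sqrt(1 + 7)*(-11 + R(3)) + C = -949*sqrt(1 + 7)*(-11 + 3) - 452 = -949*sqrt(8)*(-8) - 452 = -949*2*sqrt(2)*(-8) - 452 = -(-15184)*sqrt(2) - 452 = 15184*sqrt(2) - 452 = -452 + 15184*sqrt(2)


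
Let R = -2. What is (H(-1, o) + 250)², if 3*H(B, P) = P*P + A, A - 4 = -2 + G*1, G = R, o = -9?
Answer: 76729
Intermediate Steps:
G = -2
A = 0 (A = 4 + (-2 - 2*1) = 4 + (-2 - 2) = 4 - 4 = 0)
H(B, P) = P²/3 (H(B, P) = (P*P + 0)/3 = (P² + 0)/3 = P²/3)
(H(-1, o) + 250)² = ((⅓)*(-9)² + 250)² = ((⅓)*81 + 250)² = (27 + 250)² = 277² = 76729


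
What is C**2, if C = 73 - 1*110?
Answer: 1369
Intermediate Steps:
C = -37 (C = 73 - 110 = -37)
C**2 = (-37)**2 = 1369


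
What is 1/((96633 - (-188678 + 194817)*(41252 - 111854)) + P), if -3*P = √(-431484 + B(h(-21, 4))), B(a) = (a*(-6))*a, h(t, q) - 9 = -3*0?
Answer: 1300566933/563824782404486153 + 11*I*√3570/563824782404486153 ≈ 2.3067e-9 + 1.1657e-15*I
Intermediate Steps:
h(t, q) = 9 (h(t, q) = 9 - 3*0 = 9 + 0 = 9)
B(a) = -6*a² (B(a) = (-6*a)*a = -6*a²)
P = -11*I*√3570/3 (P = -√(-431484 - 6*9²)/3 = -√(-431484 - 6*81)/3 = -√(-431484 - 486)/3 = -11*I*√3570/3 ≈ -219.08*I)
1/((96633 - (-188678 + 194817)*(41252 - 111854)) + P) = 1/((96633 - (-188678 + 194817)*(41252 - 111854)) - 11*I*√3570/3) = 1/((96633 - 6139*(-70602)) - 11*I*√3570/3) = 1/((96633 - 1*(-433425678)) - 11*I*√3570/3) = 1/((96633 + 433425678) - 11*I*√3570/3) = 1/(433522311 - 11*I*√3570/3)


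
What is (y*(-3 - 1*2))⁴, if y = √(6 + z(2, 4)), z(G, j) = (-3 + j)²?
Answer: 30625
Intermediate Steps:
y = √7 (y = √(6 + (-3 + 4)²) = √(6 + 1²) = √(6 + 1) = √7 ≈ 2.6458)
(y*(-3 - 1*2))⁴ = (√7*(-3 - 1*2))⁴ = (√7*(-3 - 2))⁴ = (√7*(-5))⁴ = (-5*√7)⁴ = 30625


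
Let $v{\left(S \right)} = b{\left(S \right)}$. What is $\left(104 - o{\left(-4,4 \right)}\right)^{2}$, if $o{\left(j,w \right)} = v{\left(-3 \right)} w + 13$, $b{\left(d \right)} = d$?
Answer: $10609$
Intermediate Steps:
$v{\left(S \right)} = S$
$o{\left(j,w \right)} = 13 - 3 w$ ($o{\left(j,w \right)} = - 3 w + 13 = 13 - 3 w$)
$\left(104 - o{\left(-4,4 \right)}\right)^{2} = \left(104 - \left(13 - 12\right)\right)^{2} = \left(104 - 1\right)^{2} = 103^{2} = 10609$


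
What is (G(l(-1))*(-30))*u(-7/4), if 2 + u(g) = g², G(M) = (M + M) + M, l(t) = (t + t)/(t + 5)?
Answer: 765/16 ≈ 47.813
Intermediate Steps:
l(t) = 2*t/(5 + t) (l(t) = (2*t)/(5 + t) = 2*t/(5 + t))
G(M) = 3*M (G(M) = 2*M + M = 3*M)
u(g) = -2 + g²
(G(l(-1))*(-30))*u(-7/4) = ((3*(2*(-1)/(5 - 1)))*(-30))*(-2 + (-7/4)²) = ((3*(2*(-1)/4))*(-30))*(-2 + (-7*¼)²) = ((3*(2*(-1)*(¼)))*(-30))*(-2 + (-7/4)²) = ((3*(-½))*(-30))*(-2 + 49/16) = -3/2*(-30)*(17/16) = 45*(17/16) = 765/16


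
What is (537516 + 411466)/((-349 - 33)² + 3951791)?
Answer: 948982/4097715 ≈ 0.23159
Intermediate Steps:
(537516 + 411466)/((-349 - 33)² + 3951791) = 948982/((-382)² + 3951791) = 948982/(145924 + 3951791) = 948982/4097715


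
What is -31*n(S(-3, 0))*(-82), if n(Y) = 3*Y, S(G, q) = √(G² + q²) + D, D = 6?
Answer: 68634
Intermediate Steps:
S(G, q) = 6 + √(G² + q²) (S(G, q) = √(G² + q²) + 6 = 6 + √(G² + q²))
-31*n(S(-3, 0))*(-82) = -93*(6 + √((-3)² + 0²))*(-82) = -93*(6 + √(9 + 0))*(-82) = -93*(6 + √9)*(-82) = -93*(6 + 3)*(-82) = -93*9*(-82) = -31*27*(-82) = -837*(-82) = 68634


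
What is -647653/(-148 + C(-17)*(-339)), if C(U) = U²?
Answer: 647653/98119 ≈ 6.6007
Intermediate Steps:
-647653/(-148 + C(-17)*(-339)) = -647653/(-148 + (-17)²*(-339)) = -647653/(-148 + 289*(-339)) = -647653/(-148 - 97971) = -647653/(-98119) = -647653*(-1/98119) = 647653/98119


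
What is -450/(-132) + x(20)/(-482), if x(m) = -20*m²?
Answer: 106075/5302 ≈ 20.007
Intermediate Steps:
-450/(-132) + x(20)/(-482) = -450/(-132) - 20*20²/(-482) = -450*(-1/132) - 20*400*(-1/482) = 75/22 - 8000*(-1/482) = 75/22 + 4000/241 = 106075/5302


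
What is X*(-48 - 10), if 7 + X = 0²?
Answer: 406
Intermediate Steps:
X = -7 (X = -7 + 0² = -7 + 0 = -7)
X*(-48 - 10) = -7*(-48 - 10) = -7*(-58) = 406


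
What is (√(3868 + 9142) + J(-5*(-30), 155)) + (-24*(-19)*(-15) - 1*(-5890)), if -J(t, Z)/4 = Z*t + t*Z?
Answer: -186950 + √13010 ≈ -1.8684e+5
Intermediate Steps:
J(t, Z) = -8*Z*t (J(t, Z) = -4*(Z*t + t*Z) = -4*(Z*t + Z*t) = -8*Z*t)
(√(3868 + 9142) + J(-5*(-30), 155)) + (-24*(-19)*(-15) - 1*(-5890)) = (√(3868 + 9142) - 8*155*(-5*(-30))) + (-24*(-19)*(-15) - 1*(-5890)) = (√13010 - 8*155*150) + (456*(-15) + 5890) = (√13010 - 186000) + (-6840 + 5890) = (-186000 + √13010) - 950 = -186950 + √13010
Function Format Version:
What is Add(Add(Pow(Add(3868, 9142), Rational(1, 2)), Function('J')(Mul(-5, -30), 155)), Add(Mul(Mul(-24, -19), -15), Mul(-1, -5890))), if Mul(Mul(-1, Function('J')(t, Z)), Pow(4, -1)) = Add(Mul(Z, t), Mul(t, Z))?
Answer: Add(-186950, Pow(13010, Rational(1, 2))) ≈ -1.8684e+5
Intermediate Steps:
Function('J')(t, Z) = Mul(-8, Z, t) (Function('J')(t, Z) = Mul(-4, Add(Mul(Z, t), Mul(t, Z))) = Mul(-4, Add(Mul(Z, t), Mul(Z, t))) = Mul(-4, Mul(2, Z, t)) = Mul(-8, Z, t))
Add(Add(Pow(Add(3868, 9142), Rational(1, 2)), Function('J')(Mul(-5, -30), 155)), Add(Mul(Mul(-24, -19), -15), Mul(-1, -5890))) = Add(Add(Pow(Add(3868, 9142), Rational(1, 2)), Mul(-8, 155, Mul(-5, -30))), Add(Mul(Mul(-24, -19), -15), Mul(-1, -5890))) = Add(Add(Pow(13010, Rational(1, 2)), Mul(-8, 155, 150)), Add(Mul(456, -15), 5890)) = Add(Add(Pow(13010, Rational(1, 2)), -186000), Add(-6840, 5890)) = Add(Add(-186000, Pow(13010, Rational(1, 2))), -950) = Add(-186950, Pow(13010, Rational(1, 2)))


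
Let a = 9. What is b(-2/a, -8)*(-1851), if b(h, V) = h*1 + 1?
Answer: -4319/3 ≈ -1439.7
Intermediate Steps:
b(h, V) = 1 + h (b(h, V) = h + 1 = 1 + h)
b(-2/a, -8)*(-1851) = (1 - 2/9)*(-1851) = (7/9)*(-1851) = -4319/3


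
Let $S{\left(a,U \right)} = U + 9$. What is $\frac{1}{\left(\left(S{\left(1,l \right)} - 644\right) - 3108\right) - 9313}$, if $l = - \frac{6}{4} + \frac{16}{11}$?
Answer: $- \frac{22}{287233} \approx -7.6593 \cdot 10^{-5}$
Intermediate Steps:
$l = - \frac{1}{22}$ ($l = \left(-6\right) \frac{1}{4} + 16 \cdot \frac{1}{11} = - \frac{3}{2} + \frac{16}{11} = - \frac{1}{22} \approx -0.045455$)
$S{\left(a,U \right)} = 9 + U$
$\frac{1}{\left(\left(S{\left(1,l \right)} - 644\right) - 3108\right) - 9313} = \frac{1}{\left(\left(\left(9 - \frac{1}{22}\right) - 644\right) - 3108\right) - 9313} = \frac{1}{\left(\left(\frac{197}{22} - 644\right) - 3108\right) - 9313} = \frac{1}{\left(- \frac{13971}{22} - 3108\right) - 9313} = \frac{1}{- \frac{82347}{22} - 9313} = \frac{1}{- \frac{287233}{22}} = - \frac{22}{287233}$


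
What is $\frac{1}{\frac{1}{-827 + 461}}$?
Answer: $-366$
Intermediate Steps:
$\frac{1}{\frac{1}{-827 + 461}} = \frac{1}{\frac{1}{-366}} = \frac{1}{- \frac{1}{366}} = -366$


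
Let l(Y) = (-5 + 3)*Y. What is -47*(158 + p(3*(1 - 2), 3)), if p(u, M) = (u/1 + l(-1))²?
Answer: -7473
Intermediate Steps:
l(Y) = -2*Y
p(u, M) = (2 + u)² (p(u, M) = (u/1 - 2*(-1))² = (u*1 + 2)² = (u + 2)² = (2 + u)²)
-47*(158 + p(3*(1 - 2), 3)) = -47*(158 + (2 + 3*(1 - 2))²) = -47*(158 + (2 + 3*(-1))²) = -47*(158 + (2 - 3)²) = -47*(158 + (-1)²) = -47*(158 + 1) = -47*159 = -7473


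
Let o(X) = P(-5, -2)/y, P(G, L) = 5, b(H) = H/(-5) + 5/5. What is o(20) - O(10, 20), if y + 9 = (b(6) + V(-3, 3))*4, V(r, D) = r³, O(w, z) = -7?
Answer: 4098/589 ≈ 6.9576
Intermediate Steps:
b(H) = 1 - H/5 (b(H) = H*(-⅕) + 5*(⅕) = -H/5 + 1 = 1 - H/5)
y = -589/5 (y = -9 + ((1 - ⅕*6) + (-3)³)*4 = -9 + ((1 - 6/5) - 27)*4 = -9 + (-⅕ - 27)*4 = -9 - 136/5*4 = -9 - 544/5 = -589/5 ≈ -117.80)
o(X) = -25/589 (o(X) = 5/(-589/5) = 5*(-5/589) = -25/589)
o(20) - O(10, 20) = -25/589 - 1*(-7) = -25/589 + 7 = 4098/589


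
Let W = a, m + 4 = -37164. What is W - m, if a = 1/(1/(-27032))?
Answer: 10136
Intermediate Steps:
m = -37168 (m = -4 - 37164 = -37168)
a = -27032 (a = 1/(-1/27032) = -27032)
W = -27032
W - m = -27032 - 1*(-37168) = -27032 + 37168 = 10136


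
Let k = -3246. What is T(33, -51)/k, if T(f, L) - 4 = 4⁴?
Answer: -130/1623 ≈ -0.080099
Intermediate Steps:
T(f, L) = 260 (T(f, L) = 4 + 4⁴ = 4 + 256 = 260)
T(33, -51)/k = 260/(-3246) = 260*(-1/3246) = -130/1623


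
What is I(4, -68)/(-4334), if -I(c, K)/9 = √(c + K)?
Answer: 36*I/2167 ≈ 0.016613*I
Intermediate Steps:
I(c, K) = -9*√(K + c) (I(c, K) = -9*√(c + K) = -9*√(K + c))
I(4, -68)/(-4334) = -9*√(-68 + 4)/(-4334) = -72*I*(-1/4334) = 36*I/2167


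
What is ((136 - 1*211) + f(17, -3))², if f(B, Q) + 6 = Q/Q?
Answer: 6400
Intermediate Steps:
f(B, Q) = -5 (f(B, Q) = -6 + Q/Q = -6 + 1 = -5)
((136 - 1*211) + f(17, -3))² = ((136 - 1*211) - 5)² = ((136 - 211) - 5)² = (-75 - 5)² = (-80)² = 6400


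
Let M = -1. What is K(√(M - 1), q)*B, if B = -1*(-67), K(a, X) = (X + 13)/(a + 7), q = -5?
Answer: 3752/51 - 536*I*√2/51 ≈ 73.569 - 14.863*I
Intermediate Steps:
K(a, X) = (13 + X)/(7 + a)
B = 67
K(√(M - 1), q)*B = ((13 - 5)/(7 + √(-1 - 1)))*67 = (8/(7 + √(-2)))*67 = (8/(7 + I*√2))*67 = 536/(7 + I*√2)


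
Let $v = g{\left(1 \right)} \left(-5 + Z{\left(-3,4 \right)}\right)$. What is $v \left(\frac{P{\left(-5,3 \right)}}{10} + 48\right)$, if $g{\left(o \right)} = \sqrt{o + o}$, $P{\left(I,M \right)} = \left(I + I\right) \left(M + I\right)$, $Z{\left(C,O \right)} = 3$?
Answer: $- 100 \sqrt{2} \approx -141.42$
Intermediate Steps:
$P{\left(I,M \right)} = 2 I \left(I + M\right)$
$g{\left(o \right)} = \sqrt{2} \sqrt{o}$ ($g{\left(o \right)} = \sqrt{2 o} = \sqrt{2} \sqrt{o}$)
$v = - 2 \sqrt{2}$ ($v = \sqrt{2} \sqrt{1} \left(-5 + 3\right) = \sqrt{2} \cdot 1 \left(-2\right) = \sqrt{2} \left(-2\right) = - 2 \sqrt{2} \approx -2.8284$)
$v \left(\frac{P{\left(-5,3 \right)}}{10} + 48\right) = - 2 \sqrt{2} \left(\frac{2 \left(-5\right) \left(-5 + 3\right)}{10} + 48\right) = - 2 \sqrt{2} \left(2 \left(-5\right) \left(-2\right) \frac{1}{10} + 48\right) = - 2 \sqrt{2} \left(20 \cdot \frac{1}{10} + 48\right) = - 2 \sqrt{2} \left(2 + 48\right) = - 2 \sqrt{2} \cdot 50 = - 100 \sqrt{2}$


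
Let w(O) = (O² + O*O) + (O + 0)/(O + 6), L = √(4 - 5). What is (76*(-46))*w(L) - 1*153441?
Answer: -5422109/37 - 20976*I/37 ≈ -1.4654e+5 - 566.92*I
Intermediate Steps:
L = I (L = √(-1) = I ≈ 1.0*I)
w(O) = 2*O² + O/(6 + O) (w(O) = (O² + O²) + O/(6 + O) = 2*O² + O/(6 + O))
(76*(-46))*w(L) - 1*153441 = (76*(-46))*(I*(1 + 2*I² + 12*I)/(6 + I)) - 1*153441 = -3496*I*(6 - I)/37*(1 + 2*(-1) + 12*I) - 153441 = -3496*I*(6 - I)/37*(1 - 2 + 12*I) - 153441 = -3496*I*(6 - I)/37*(-1 + 12*I) - 153441 = -3496*I*(-1 + 12*I)*(6 - I)/37 - 153441 = -153441 - 3496*I*(-1 + 12*I)*(6 - I)/37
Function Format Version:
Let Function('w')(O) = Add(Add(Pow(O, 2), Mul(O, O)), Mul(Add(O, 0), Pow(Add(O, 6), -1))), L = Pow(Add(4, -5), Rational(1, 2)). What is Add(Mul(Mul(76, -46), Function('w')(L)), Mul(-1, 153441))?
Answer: Add(Rational(-5422109, 37), Mul(Rational(-20976, 37), I)) ≈ Add(-1.4654e+5, Mul(-566.92, I))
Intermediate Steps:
L = I (L = Pow(-1, Rational(1, 2)) = I ≈ Mul(1.0000, I))
Function('w')(O) = Add(Mul(2, Pow(O, 2)), Mul(O, Pow(Add(6, O), -1))) (Function('w')(O) = Add(Add(Pow(O, 2), Pow(O, 2)), Mul(O, Pow(Add(6, O), -1))) = Add(Mul(2, Pow(O, 2)), Mul(O, Pow(Add(6, O), -1))))
Add(Mul(Mul(76, -46), Function('w')(L)), Mul(-1, 153441)) = Add(Mul(Mul(76, -46), Mul(I, Pow(Add(6, I), -1), Add(1, Mul(2, Pow(I, 2)), Mul(12, I)))), Mul(-1, 153441)) = Add(Mul(-3496, Mul(I, Mul(Rational(1, 37), Add(6, Mul(-1, I))), Add(1, Mul(2, -1), Mul(12, I)))), -153441) = Add(Mul(-3496, Mul(I, Mul(Rational(1, 37), Add(6, Mul(-1, I))), Add(1, -2, Mul(12, I)))), -153441) = Add(Mul(-3496, Mul(I, Mul(Rational(1, 37), Add(6, Mul(-1, I))), Add(-1, Mul(12, I)))), -153441) = Add(Mul(-3496, Mul(Rational(1, 37), I, Add(-1, Mul(12, I)), Add(6, Mul(-1, I)))), -153441) = Add(Mul(Rational(-3496, 37), I, Add(-1, Mul(12, I)), Add(6, Mul(-1, I))), -153441) = Add(-153441, Mul(Rational(-3496, 37), I, Add(-1, Mul(12, I)), Add(6, Mul(-1, I))))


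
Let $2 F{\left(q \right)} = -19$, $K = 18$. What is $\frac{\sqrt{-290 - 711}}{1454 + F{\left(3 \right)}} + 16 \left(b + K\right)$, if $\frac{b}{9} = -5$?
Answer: $-432 + \frac{2 i \sqrt{1001}}{2889} \approx -432.0 + 0.021903 i$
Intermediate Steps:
$b = -45$ ($b = 9 \left(-5\right) = -45$)
$F{\left(q \right)} = - \frac{19}{2}$ ($F{\left(q \right)} = \frac{1}{2} \left(-19\right) = - \frac{19}{2}$)
$\frac{\sqrt{-290 - 711}}{1454 + F{\left(3 \right)}} + 16 \left(b + K\right) = \frac{\sqrt{-290 - 711}}{1454 - \frac{19}{2}} + 16 \left(-45 + 18\right) = \frac{\sqrt{-1001}}{\frac{2889}{2}} + 16 \left(-27\right) = \frac{2 i \sqrt{1001}}{2889} - 432 = -432 + \frac{2 i \sqrt{1001}}{2889}$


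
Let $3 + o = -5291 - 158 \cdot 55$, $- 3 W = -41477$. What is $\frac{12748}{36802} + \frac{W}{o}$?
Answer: $- \frac{26095591}{40629408} \approx -0.64228$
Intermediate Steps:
$W = \frac{41477}{3}$ ($W = \left(- \frac{1}{3}\right) \left(-41477\right) = \frac{41477}{3} \approx 13826.0$)
$o = -13984$ ($o = -3 - \left(5291 + 158 \cdot 55\right) = -3 - 13981 = -13984$)
$\frac{12748}{36802} + \frac{W}{o} = \frac{12748}{36802} + \frac{41477}{3 \left(-13984\right)} = 12748 \cdot \frac{1}{36802} + \frac{41477}{3} \left(- \frac{1}{13984}\right) = \frac{6374}{18401} - \frac{2183}{2208} = - \frac{26095591}{40629408}$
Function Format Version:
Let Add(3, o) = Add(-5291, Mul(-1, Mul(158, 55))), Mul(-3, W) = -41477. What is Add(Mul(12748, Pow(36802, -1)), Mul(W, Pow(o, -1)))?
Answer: Rational(-26095591, 40629408) ≈ -0.64228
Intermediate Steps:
W = Rational(41477, 3) (W = Mul(Rational(-1, 3), -41477) = Rational(41477, 3) ≈ 13826.)
o = -13984 (o = Add(-3, Add(-5291, Mul(-1, Mul(158, 55)))) = Add(-3, Add(-5291, Mul(-1, 8690))) = Add(-3, Add(-5291, -8690)) = Add(-3, -13981) = -13984)
Add(Mul(12748, Pow(36802, -1)), Mul(W, Pow(o, -1))) = Add(Mul(12748, Pow(36802, -1)), Mul(Rational(41477, 3), Pow(-13984, -1))) = Add(Mul(12748, Rational(1, 36802)), Mul(Rational(41477, 3), Rational(-1, 13984))) = Add(Rational(6374, 18401), Rational(-2183, 2208)) = Rational(-26095591, 40629408)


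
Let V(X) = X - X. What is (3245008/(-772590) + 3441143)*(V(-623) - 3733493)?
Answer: -381762500363963441/29715 ≈ -1.2847e+13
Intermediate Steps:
V(X) = 0
(3245008/(-772590) + 3441143)*(V(-623) - 3733493) = (3245008/(-772590) + 3441143)*(0 - 3733493) = (3245008*(-1/772590) + 3441143)*(-3733493) = (-124808/29715 + 3441143)*(-3733493) = (102253439437/29715)*(-3733493) = -381762500363963441/29715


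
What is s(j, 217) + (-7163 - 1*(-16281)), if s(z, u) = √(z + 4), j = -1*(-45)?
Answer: 9125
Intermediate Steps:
j = 45
s(z, u) = √(4 + z)
s(j, 217) + (-7163 - 1*(-16281)) = √(4 + 45) + (-7163 - 1*(-16281)) = √49 + (-7163 + 16281) = 7 + 9118 = 9125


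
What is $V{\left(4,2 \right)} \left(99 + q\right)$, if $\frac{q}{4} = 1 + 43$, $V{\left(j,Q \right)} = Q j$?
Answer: $2200$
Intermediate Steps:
$q = 176$ ($q = 4 \left(1 + 43\right) = 4 \cdot 44 = 176$)
$V{\left(4,2 \right)} \left(99 + q\right) = 2 \cdot 4 \left(99 + 176\right) = 8 \cdot 275 = 2200$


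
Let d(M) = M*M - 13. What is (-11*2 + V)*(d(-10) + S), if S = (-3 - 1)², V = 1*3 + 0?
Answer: -1957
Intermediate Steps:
V = 3 (V = 3 + 0 = 3)
d(M) = -13 + M² (d(M) = M² - 13 = -13 + M²)
S = 16 (S = (-4)² = 16)
(-11*2 + V)*(d(-10) + S) = (-11*2 + 3)*((-13 + (-10)²) + 16) = (-22 + 3)*((-13 + 100) + 16) = -19*(87 + 16) = -19*103 = -1957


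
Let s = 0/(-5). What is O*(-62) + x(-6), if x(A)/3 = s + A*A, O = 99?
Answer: -6030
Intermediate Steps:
s = 0 (s = 0*(-1/5) = 0)
x(A) = 3*A**2 (x(A) = 3*(0 + A*A) = 3*(0 + A**2) = 3*A**2)
O*(-62) + x(-6) = 99*(-62) + 3*(-6)**2 = -6138 + 3*36 = -6138 + 108 = -6030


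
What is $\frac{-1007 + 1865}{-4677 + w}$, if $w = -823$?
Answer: $- \frac{39}{250} \approx -0.156$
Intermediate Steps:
$\frac{-1007 + 1865}{-4677 + w} = \frac{-1007 + 1865}{-4677 - 823} = \frac{858}{-5500} = 858 \left(- \frac{1}{5500}\right) = - \frac{39}{250}$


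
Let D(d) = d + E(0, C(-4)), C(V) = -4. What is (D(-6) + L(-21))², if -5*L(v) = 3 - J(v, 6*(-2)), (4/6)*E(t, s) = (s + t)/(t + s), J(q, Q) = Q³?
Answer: 12299049/100 ≈ 1.2299e+5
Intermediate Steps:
E(t, s) = 3/2 (E(t, s) = 3*((s + t)/(t + s))/2 = 3*((s + t)/(s + t))/2 = (3/2)*1 = 3/2)
L(v) = -1731/5 (L(v) = -(3 - (6*(-2))³)/5 = -(3 - 1*(-12)³)/5 = -(3 - 1*(-1728))/5 = -(3 + 1728)/5 = -⅕*1731 = -1731/5)
D(d) = 3/2 + d (D(d) = d + 3/2 = 3/2 + d)
(D(-6) + L(-21))² = ((3/2 - 6) - 1731/5)² = (-9/2 - 1731/5)² = (-3507/10)² = 12299049/100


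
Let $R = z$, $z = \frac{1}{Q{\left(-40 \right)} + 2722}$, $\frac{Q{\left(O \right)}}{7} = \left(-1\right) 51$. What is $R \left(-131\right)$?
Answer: $- \frac{131}{2365} \approx -0.055391$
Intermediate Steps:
$Q{\left(O \right)} = -357$ ($Q{\left(O \right)} = 7 \left(\left(-1\right) 51\right) = 7 \left(-51\right) = -357$)
$z = \frac{1}{2365}$ ($z = \frac{1}{-357 + 2722} = \frac{1}{2365} \approx 0.00042283$)
$R = \frac{1}{2365} \approx 0.00042283$
$R \left(-131\right) = \frac{1}{2365} \left(-131\right) = - \frac{131}{2365}$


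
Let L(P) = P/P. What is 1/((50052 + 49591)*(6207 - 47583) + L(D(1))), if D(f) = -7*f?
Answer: -1/4122828767 ≈ -2.4255e-10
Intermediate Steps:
L(P) = 1
1/((50052 + 49591)*(6207 - 47583) + L(D(1))) = 1/((50052 + 49591)*(6207 - 47583) + 1) = 1/(99643*(-41376) + 1) = 1/(-4122828768 + 1) = 1/(-4122828767) = -1/4122828767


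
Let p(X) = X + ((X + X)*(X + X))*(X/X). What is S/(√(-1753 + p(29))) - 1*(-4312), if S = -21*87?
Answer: 4312 - 1827*√410/820 ≈ 4266.9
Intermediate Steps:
p(X) = X + 4*X² (p(X) = X + ((2*X)*(2*X))*1 = X + (4*X²)*1 = X + 4*X²)
S = -1827
S/(√(-1753 + p(29))) - 1*(-4312) = -1827/√(-1753 + 29*(1 + 4*29)) - 1*(-4312) = -1827/√(-1753 + 29*(1 + 116)) + 4312 = -1827/√(-1753 + 29*117) + 4312 = -1827/√(-1753 + 3393) + 4312 = -1827*√410/820 + 4312 = 4312 - 1827*√410/820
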